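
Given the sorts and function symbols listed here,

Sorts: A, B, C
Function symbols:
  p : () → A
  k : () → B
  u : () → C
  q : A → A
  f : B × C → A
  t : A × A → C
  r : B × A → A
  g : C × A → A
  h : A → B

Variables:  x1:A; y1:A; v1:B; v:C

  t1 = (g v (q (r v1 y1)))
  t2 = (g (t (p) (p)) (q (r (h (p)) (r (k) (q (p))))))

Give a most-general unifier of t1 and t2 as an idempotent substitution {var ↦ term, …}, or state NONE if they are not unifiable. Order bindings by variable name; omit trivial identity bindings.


{v ↦ (t (p) (p)), v1 ↦ (h (p)), y1 ↦ (r (k) (q (p)))}


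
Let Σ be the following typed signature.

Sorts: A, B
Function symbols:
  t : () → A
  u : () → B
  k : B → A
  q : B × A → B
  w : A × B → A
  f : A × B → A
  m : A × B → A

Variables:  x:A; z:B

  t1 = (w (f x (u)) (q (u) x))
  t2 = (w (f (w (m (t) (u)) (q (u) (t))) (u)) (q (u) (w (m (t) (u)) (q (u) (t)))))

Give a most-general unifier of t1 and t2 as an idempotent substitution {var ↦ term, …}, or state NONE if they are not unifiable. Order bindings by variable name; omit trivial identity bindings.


{x ↦ (w (m (t) (u)) (q (u) (t)))}


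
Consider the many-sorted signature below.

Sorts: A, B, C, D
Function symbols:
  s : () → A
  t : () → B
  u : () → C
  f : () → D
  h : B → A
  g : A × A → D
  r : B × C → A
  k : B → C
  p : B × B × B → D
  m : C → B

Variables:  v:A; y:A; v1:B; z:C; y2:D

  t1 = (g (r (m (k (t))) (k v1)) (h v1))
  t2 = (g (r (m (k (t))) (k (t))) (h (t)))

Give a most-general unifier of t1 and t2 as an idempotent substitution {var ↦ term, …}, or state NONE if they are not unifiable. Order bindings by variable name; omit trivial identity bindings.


{v1 ↦ (t)}


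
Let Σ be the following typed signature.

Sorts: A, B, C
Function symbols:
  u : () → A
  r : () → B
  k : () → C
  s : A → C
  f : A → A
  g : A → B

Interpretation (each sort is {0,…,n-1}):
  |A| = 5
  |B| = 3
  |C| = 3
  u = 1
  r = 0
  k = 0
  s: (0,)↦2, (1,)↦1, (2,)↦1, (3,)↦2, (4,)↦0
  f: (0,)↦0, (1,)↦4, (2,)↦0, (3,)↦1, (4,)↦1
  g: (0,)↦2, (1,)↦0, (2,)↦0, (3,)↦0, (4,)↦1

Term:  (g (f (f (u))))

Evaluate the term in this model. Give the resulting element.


  u = 1
  (f (u)) = f(1,) = 4
  (f (f (u))) = f(4,) = 1
  (g (f (f (u)))) = g(1,) = 0

value = 0


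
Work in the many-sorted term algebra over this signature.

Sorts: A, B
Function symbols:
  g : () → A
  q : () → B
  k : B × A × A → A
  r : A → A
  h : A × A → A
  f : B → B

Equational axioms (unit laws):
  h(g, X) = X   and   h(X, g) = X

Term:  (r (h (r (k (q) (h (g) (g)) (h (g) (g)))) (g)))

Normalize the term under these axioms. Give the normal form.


normal form = (r (r (k (q) (g) (g))))

1. (r (h (r (k (q) (h (g) (g)) (h (g) (g)))) (g)))  →  (r (r (k (q) (h (g) (g)) (h (g) (g)))))
2. (r (r (k (q) (h (g) (g)) (h (g) (g)))))  →  (r (r (k (q) (g) (h (g) (g)))))
3. (r (r (k (q) (g) (h (g) (g)))))  →  (r (r (k (q) (g) (g))))


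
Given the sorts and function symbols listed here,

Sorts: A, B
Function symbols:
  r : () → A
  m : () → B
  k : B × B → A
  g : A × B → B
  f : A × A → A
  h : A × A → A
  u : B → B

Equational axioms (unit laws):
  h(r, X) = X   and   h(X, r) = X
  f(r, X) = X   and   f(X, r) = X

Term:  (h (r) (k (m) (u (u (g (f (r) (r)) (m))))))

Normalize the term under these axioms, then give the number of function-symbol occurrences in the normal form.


size = 7

1. (h (r) (k (m) (u (u (g (f (r) (r)) (m))))))  →  (k (m) (u (u (g (f (r) (r)) (m)))))
2. (k (m) (u (u (g (f (r) (r)) (m)))))  →  (k (m) (u (u (g (r) (m)))))
normal form: (k (m) (u (u (g (r) (m)))))


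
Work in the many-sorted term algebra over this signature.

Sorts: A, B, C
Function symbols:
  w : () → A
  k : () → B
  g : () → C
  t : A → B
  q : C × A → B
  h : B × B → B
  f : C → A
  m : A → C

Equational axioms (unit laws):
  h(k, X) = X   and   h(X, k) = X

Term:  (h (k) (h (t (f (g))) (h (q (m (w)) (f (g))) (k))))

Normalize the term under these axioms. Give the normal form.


1. (h (k) (h (t (f (g))) (h (q (m (w)) (f (g))) (k))))  →  (h (t (f (g))) (h (q (m (w)) (f (g))) (k)))
2. (h (t (f (g))) (h (q (m (w)) (f (g))) (k)))  →  (h (t (f (g))) (q (m (w)) (f (g))))

normal form = (h (t (f (g))) (q (m (w)) (f (g))))


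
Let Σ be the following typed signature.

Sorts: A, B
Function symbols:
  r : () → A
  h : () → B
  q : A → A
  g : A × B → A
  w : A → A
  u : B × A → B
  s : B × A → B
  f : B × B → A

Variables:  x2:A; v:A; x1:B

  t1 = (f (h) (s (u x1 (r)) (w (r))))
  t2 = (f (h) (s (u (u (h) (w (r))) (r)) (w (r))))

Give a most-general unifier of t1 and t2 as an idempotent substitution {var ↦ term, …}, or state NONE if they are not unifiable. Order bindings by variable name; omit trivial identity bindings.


{x1 ↦ (u (h) (w (r)))}


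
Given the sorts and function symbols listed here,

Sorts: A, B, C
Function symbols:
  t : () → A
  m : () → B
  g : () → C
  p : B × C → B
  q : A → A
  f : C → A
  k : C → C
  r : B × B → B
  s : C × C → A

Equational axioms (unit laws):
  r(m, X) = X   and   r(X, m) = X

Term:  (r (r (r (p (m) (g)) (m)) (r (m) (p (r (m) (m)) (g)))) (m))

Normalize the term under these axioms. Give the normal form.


normal form = (r (p (m) (g)) (p (m) (g)))

1. (r (r (r (p (m) (g)) (m)) (r (m) (p (r (m) (m)) (g)))) (m))  →  (r (r (p (m) (g)) (m)) (r (m) (p (r (m) (m)) (g))))
2. (r (r (p (m) (g)) (m)) (r (m) (p (r (m) (m)) (g))))  →  (r (p (m) (g)) (r (m) (p (r (m) (m)) (g))))
3. (r (p (m) (g)) (r (m) (p (r (m) (m)) (g))))  →  (r (p (m) (g)) (p (r (m) (m)) (g)))
4. (r (p (m) (g)) (p (r (m) (m)) (g)))  →  (r (p (m) (g)) (p (m) (g)))


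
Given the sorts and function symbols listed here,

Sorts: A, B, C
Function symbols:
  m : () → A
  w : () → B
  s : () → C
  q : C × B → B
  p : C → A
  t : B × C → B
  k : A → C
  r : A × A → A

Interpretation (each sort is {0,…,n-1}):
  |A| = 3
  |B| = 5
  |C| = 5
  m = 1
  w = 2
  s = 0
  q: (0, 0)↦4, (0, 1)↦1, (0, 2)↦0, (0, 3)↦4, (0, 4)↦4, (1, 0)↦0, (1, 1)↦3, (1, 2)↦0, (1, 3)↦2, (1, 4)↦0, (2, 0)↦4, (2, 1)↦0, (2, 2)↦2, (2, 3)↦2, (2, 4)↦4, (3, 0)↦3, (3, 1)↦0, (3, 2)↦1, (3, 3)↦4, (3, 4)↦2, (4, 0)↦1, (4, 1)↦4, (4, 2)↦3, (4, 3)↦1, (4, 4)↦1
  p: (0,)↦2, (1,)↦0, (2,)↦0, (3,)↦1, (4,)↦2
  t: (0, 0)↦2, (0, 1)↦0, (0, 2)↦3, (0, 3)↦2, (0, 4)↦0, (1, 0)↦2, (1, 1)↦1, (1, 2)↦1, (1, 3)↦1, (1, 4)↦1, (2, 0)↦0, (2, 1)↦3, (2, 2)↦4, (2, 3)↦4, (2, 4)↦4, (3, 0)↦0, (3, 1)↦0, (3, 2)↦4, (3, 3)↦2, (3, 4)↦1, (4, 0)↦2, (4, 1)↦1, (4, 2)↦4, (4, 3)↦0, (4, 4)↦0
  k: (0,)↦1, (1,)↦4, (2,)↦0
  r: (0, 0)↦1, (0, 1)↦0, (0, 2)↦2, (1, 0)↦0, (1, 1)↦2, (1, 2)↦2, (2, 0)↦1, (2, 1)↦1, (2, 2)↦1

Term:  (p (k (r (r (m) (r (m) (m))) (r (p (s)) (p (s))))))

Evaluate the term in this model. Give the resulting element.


value = 2

  m = 1
  m = 1
  m = 1
  (r (m) (m)) = r(1, 1) = 2
  (r (m) (r (m) (m))) = r(1, 2) = 2
  s = 0
  (p (s)) = p(0,) = 2
  s = 0
  (p (s)) = p(0,) = 2
  (r (p (s)) (p (s))) = r(2, 2) = 1
  (r (r (m) (r (m) (m))) (r (p (s)) (p (s)))) = r(2, 1) = 1
  (k (r (r (m) (r (m) (m))) (r (p (s)) (p (s))))) = k(1,) = 4
  (p (k (r (r (m) (r (m) (m))) (r (p (s)) (p (s)))))) = p(4,) = 2


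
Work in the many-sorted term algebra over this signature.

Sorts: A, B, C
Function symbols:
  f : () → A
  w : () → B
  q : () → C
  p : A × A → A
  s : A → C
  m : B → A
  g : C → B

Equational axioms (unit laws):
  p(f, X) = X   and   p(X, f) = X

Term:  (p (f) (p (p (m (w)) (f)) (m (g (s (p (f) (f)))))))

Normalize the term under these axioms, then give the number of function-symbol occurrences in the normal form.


1. (p (f) (p (p (m (w)) (f)) (m (g (s (p (f) (f)))))))  →  (p (p (m (w)) (f)) (m (g (s (p (f) (f))))))
2. (p (p (m (w)) (f)) (m (g (s (p (f) (f))))))  →  (p (m (w)) (m (g (s (p (f) (f))))))
3. (p (m (w)) (m (g (s (p (f) (f))))))  →  (p (m (w)) (m (g (s (f)))))
normal form: (p (m (w)) (m (g (s (f)))))

size = 7


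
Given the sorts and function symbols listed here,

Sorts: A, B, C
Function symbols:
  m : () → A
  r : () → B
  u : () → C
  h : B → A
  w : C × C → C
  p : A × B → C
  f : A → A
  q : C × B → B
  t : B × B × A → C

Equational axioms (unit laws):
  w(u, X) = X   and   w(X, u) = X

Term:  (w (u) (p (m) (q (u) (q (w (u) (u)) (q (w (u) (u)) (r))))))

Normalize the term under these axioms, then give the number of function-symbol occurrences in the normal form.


1. (w (u) (p (m) (q (u) (q (w (u) (u)) (q (w (u) (u)) (r))))))  →  (p (m) (q (u) (q (w (u) (u)) (q (w (u) (u)) (r)))))
2. (p (m) (q (u) (q (w (u) (u)) (q (w (u) (u)) (r)))))  →  (p (m) (q (u) (q (u) (q (w (u) (u)) (r)))))
3. (p (m) (q (u) (q (u) (q (w (u) (u)) (r)))))  →  (p (m) (q (u) (q (u) (q (u) (r)))))
normal form: (p (m) (q (u) (q (u) (q (u) (r)))))

size = 9


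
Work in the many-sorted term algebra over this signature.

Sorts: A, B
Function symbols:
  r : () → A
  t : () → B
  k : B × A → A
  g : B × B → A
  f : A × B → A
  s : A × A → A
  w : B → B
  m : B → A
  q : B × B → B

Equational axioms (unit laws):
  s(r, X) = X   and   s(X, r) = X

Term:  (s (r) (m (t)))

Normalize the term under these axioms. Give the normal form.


1. (s (r) (m (t)))  →  (m (t))

normal form = (m (t))


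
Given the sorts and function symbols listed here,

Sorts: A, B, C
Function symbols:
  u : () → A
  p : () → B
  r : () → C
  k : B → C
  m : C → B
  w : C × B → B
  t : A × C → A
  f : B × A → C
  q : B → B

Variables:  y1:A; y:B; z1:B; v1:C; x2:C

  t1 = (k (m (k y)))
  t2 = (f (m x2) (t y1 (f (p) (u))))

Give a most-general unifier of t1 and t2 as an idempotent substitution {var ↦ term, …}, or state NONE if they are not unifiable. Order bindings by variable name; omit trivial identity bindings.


NONE (not unifiable)

head clash or occurs-check failure — not unifiable


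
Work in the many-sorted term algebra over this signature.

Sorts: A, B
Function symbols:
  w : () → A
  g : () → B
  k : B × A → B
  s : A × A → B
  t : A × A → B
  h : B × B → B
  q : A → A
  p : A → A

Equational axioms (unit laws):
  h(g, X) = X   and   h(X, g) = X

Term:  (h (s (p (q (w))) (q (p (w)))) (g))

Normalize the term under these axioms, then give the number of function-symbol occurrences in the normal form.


size = 7

1. (h (s (p (q (w))) (q (p (w)))) (g))  →  (s (p (q (w))) (q (p (w))))
normal form: (s (p (q (w))) (q (p (w))))


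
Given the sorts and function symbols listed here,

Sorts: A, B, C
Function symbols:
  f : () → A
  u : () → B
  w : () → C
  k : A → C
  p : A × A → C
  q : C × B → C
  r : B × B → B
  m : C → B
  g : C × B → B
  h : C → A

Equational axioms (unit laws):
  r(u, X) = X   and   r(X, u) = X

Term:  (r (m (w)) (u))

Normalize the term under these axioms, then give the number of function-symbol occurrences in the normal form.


1. (r (m (w)) (u))  →  (m (w))
normal form: (m (w))

size = 2


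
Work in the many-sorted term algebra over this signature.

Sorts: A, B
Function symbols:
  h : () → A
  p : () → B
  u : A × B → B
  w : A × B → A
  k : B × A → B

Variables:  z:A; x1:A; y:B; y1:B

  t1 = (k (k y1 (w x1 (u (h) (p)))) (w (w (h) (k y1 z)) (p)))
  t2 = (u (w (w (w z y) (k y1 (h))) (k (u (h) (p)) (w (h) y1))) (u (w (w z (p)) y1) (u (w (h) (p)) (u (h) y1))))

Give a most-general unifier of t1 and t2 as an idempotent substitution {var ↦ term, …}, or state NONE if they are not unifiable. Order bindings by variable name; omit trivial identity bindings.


head clash or occurs-check failure — not unifiable

NONE (not unifiable)


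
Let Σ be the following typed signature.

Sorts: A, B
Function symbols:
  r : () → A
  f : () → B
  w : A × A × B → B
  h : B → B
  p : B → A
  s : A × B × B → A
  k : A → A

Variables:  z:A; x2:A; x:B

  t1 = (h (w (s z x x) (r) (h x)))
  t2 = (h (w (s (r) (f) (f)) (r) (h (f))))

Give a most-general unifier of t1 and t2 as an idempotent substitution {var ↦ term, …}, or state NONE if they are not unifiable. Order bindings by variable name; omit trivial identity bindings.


{x ↦ (f), z ↦ (r)}


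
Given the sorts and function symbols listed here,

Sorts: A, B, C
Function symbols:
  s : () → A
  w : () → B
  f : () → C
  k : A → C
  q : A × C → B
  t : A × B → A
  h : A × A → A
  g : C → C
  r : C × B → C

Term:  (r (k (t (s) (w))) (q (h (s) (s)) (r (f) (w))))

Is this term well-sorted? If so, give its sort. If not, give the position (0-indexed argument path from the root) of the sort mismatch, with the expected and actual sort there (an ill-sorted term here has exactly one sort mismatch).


well-sorted; sort = C

      (s) : A
      (w) : B
    (t (s) (w)) : A
  (k (t (s) (w))) : C
      (s) : A
      (s) : A
    (h (s) (s)) : A
      (f) : C
      (w) : B
    (r (f) (w)) : C
  (q (h (s) (s)) (r (f) (w))) : B
(r (k (t (s) (w))) (q (h (s) (s)) (r (f) (w)))) : C


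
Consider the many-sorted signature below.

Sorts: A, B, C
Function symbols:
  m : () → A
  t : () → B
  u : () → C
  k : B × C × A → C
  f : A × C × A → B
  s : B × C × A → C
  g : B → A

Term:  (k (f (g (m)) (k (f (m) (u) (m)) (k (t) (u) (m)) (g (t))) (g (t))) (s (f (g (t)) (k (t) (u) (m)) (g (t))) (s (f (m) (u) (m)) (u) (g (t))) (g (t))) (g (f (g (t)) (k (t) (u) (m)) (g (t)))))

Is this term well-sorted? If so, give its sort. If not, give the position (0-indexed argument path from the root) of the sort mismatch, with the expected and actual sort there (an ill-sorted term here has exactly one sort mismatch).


ill-sorted at position [0, 0, 0]: expected B, got A

      (m) : A
    (g (m)) : ✗ arg 0 at [0, 0, 0] has sort A, expected B
        (m) : A
        (u) : C
        (m) : A
      (f (m) (u) (m)) : B
        (t) : B
        (u) : C
        (m) : A
      (k (t) (u) (m)) : C
        (t) : B
      (g (t)) : A
    (k (f (m) (u) (m)) (k (t) (u) (m)) (g (t))) : C
      (t) : B
    (g (t)) : A
        (t) : B
      (g (t)) : A
        (t) : B
        (u) : C
        (m) : A
      (k (t) (u) (m)) : C
        (t) : B
      (g (t)) : A
    (f (g (t)) (k (t) (u) (m)) (g (t))) : B
        (m) : A
        (u) : C
        (m) : A
      (f (m) (u) (m)) : B
      (u) : C
        (t) : B
      (g (t)) : A
    (s (f (m) (u) (m)) (u) (g (t))) : C
      (t) : B
    (g (t)) : A
  (s (f (g (t)) (k (t) (u) (m)) (g (t))) (s (f (m) (u) (m)) (u) (g (t))) (g (t))) : C
        (t) : B
      (g (t)) : A
        (t) : B
        (u) : C
        (m) : A
      (k (t) (u) (m)) : C
        (t) : B
      (g (t)) : A
    (f (g (t)) (k (t) (u) (m)) (g (t))) : B
  (g (f (g (t)) (k (t) (u) (m)) (g (t)))) : A


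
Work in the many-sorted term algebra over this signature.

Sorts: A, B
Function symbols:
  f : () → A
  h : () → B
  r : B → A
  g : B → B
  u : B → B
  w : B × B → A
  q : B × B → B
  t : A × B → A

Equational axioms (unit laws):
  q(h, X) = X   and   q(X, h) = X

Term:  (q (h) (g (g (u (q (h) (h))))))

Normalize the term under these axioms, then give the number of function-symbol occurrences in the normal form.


1. (q (h) (g (g (u (q (h) (h))))))  →  (g (g (u (q (h) (h)))))
2. (g (g (u (q (h) (h)))))  →  (g (g (u (h))))
normal form: (g (g (u (h))))

size = 4


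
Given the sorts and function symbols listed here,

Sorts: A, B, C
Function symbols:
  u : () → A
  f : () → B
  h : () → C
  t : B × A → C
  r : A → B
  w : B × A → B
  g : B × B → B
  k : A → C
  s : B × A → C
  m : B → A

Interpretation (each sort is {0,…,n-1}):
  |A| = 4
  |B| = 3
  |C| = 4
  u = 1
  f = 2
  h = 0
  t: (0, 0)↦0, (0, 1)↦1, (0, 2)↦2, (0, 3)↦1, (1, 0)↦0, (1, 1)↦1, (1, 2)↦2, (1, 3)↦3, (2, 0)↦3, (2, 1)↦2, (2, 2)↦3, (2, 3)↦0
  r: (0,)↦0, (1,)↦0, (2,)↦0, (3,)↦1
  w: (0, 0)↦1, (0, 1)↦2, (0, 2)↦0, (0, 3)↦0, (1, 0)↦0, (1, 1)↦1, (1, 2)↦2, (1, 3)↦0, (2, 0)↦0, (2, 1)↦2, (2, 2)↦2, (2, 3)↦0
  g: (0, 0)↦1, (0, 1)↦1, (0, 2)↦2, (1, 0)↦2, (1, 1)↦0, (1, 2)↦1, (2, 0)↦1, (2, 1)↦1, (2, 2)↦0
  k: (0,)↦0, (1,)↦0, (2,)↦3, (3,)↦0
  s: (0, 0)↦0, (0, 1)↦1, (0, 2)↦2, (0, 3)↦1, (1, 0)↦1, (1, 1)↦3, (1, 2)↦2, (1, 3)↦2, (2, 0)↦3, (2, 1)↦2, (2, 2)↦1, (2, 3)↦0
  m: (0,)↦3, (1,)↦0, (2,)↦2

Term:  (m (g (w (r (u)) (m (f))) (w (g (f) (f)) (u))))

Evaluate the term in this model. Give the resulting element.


value = 2

  u = 1
  (r (u)) = r(1,) = 0
  f = 2
  (m (f)) = m(2,) = 2
  (w (r (u)) (m (f))) = w(0, 2) = 0
  f = 2
  f = 2
  (g (f) (f)) = g(2, 2) = 0
  u = 1
  (w (g (f) (f)) (u)) = w(0, 1) = 2
  (g (w (r (u)) (m (f))) (w (g (f) (f)) (u))) = g(0, 2) = 2
  (m (g (w (r (u)) (m (f))) (w (g (f) (f)) (u)))) = m(2,) = 2


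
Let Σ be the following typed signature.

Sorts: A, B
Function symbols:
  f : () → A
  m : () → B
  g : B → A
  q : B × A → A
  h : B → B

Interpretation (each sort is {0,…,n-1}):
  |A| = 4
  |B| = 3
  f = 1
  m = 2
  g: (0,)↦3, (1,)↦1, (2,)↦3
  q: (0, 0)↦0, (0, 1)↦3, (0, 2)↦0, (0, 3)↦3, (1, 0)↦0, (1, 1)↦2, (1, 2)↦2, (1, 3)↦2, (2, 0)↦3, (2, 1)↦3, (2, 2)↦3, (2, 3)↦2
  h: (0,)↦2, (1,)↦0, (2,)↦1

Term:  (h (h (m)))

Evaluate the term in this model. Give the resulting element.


value = 0

  m = 2
  (h (m)) = h(2,) = 1
  (h (h (m))) = h(1,) = 0


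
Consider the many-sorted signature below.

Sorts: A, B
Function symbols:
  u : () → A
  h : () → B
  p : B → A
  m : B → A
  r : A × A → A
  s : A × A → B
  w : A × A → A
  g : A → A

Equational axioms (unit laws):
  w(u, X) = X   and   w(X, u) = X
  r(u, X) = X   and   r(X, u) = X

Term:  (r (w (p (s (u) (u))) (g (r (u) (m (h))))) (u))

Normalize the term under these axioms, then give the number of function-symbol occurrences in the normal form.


size = 8

1. (r (w (p (s (u) (u))) (g (r (u) (m (h))))) (u))  →  (w (p (s (u) (u))) (g (r (u) (m (h)))))
2. (w (p (s (u) (u))) (g (r (u) (m (h)))))  →  (w (p (s (u) (u))) (g (m (h))))
normal form: (w (p (s (u) (u))) (g (m (h))))


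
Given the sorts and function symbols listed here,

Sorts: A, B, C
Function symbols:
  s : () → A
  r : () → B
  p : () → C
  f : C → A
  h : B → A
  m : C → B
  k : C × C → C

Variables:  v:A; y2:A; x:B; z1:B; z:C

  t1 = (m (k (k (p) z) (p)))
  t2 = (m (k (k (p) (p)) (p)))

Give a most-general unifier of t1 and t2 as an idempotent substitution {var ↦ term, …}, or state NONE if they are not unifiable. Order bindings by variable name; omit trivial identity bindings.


{z ↦ (p)}


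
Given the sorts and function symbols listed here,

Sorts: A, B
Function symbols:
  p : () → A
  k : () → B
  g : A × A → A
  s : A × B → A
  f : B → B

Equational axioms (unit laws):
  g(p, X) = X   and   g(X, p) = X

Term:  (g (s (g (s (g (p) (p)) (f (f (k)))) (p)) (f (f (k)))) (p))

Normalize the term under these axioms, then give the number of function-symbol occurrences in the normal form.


1. (g (s (g (s (g (p) (p)) (f (f (k)))) (p)) (f (f (k)))) (p))  →  (s (g (s (g (p) (p)) (f (f (k)))) (p)) (f (f (k))))
2. (s (g (s (g (p) (p)) (f (f (k)))) (p)) (f (f (k))))  →  (s (s (g (p) (p)) (f (f (k)))) (f (f (k))))
3. (s (s (g (p) (p)) (f (f (k)))) (f (f (k))))  →  (s (s (p) (f (f (k)))) (f (f (k))))
normal form: (s (s (p) (f (f (k)))) (f (f (k))))

size = 9


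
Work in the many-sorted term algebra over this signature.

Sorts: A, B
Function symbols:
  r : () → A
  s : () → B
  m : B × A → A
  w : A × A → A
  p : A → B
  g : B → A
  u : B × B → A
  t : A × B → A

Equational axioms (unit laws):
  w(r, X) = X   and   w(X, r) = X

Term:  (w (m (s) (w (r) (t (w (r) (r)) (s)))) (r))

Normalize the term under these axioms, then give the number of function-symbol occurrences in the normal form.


size = 5

1. (w (m (s) (w (r) (t (w (r) (r)) (s)))) (r))  →  (m (s) (w (r) (t (w (r) (r)) (s))))
2. (m (s) (w (r) (t (w (r) (r)) (s))))  →  (m (s) (t (w (r) (r)) (s)))
3. (m (s) (t (w (r) (r)) (s)))  →  (m (s) (t (r) (s)))
normal form: (m (s) (t (r) (s)))


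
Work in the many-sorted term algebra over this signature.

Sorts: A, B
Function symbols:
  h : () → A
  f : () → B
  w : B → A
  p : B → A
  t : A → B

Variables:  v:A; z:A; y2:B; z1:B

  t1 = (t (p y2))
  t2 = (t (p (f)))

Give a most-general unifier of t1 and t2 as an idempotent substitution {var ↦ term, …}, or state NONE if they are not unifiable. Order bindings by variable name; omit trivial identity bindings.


{y2 ↦ (f)}


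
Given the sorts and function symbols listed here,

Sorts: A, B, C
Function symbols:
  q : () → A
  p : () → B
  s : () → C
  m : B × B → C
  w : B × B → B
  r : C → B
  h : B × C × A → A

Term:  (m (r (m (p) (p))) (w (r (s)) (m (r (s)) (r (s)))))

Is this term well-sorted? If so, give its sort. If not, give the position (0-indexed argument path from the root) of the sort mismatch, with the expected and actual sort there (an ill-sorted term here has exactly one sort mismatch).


ill-sorted at position [1, 1]: expected B, got C

      (p) : B
      (p) : B
    (m (p) (p)) : C
  (r (m (p) (p))) : B
      (s) : C
    (r (s)) : B
        (s) : C
      (r (s)) : B
        (s) : C
      (r (s)) : B
    (m (r (s)) (r (s))) : C
  (w (r (s)) (m (r (s)) (r (s)))) : ✗ arg 1 at [1, 1] has sort C, expected B


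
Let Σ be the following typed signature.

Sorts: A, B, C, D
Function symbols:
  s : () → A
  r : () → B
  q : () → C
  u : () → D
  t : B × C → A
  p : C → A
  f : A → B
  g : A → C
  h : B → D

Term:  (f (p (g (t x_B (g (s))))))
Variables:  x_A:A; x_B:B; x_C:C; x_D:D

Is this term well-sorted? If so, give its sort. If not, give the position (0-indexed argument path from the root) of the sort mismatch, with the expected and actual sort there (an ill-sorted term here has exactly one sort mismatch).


well-sorted; sort = B

        x_B : B
          (s) : A
        (g (s)) : C
      (t x_B (g (s))) : A
    (g (t x_B (g (s)))) : C
  (p (g (t x_B (g (s))))) : A
(f (p (g (t x_B (g (s)))))) : B


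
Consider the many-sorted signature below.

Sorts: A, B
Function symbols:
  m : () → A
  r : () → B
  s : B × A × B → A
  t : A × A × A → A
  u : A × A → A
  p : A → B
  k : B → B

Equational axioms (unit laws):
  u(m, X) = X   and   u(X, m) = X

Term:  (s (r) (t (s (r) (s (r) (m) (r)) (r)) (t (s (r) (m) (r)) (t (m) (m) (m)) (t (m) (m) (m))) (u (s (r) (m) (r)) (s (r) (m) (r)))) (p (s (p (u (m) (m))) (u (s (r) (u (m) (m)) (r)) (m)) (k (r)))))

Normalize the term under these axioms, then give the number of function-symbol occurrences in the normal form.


1. (s (r) (t (s (r) (s (r) (m) (r)) (r)) (t (s (r) (m) (r)) (t (m) (m) (m)) (t (m) (m) (m))) (u (s (r) (m) (r)) (s (r) (m) (r)))) (p (s (p (u (m) (m))) (u (s (r) (u (m) (m)) (r)) (m)) (k (r)))))  →  (s (r) (t (s (r) (s (r) (m) (r)) (r)) (t (s (r) (m) (r)) (t (m) (m) (m)) (t (m) (m) (m))) (u (s (r) (m) (r)) (s (r) (m) (r)))) (p (s (p (m)) (u (s (r) (u (m) (m)) (r)) (m)) (k (r)))))
2. (s (r) (t (s (r) (s (r) (m) (r)) (r)) (t (s (r) (m) (r)) (t (m) (m) (m)) (t (m) (m) (m))) (u (s (r) (m) (r)) (s (r) (m) (r)))) (p (s (p (m)) (u (s (r) (u (m) (m)) (r)) (m)) (k (r)))))  →  (s (r) (t (s (r) (s (r) (m) (r)) (r)) (t (s (r) (m) (r)) (t (m) (m) (m)) (t (m) (m) (m))) (u (s (r) (m) (r)) (s (r) (m) (r)))) (p (s (p (m)) (s (r) (u (m) (m)) (r)) (k (r)))))
3. (s (r) (t (s (r) (s (r) (m) (r)) (r)) (t (s (r) (m) (r)) (t (m) (m) (m)) (t (m) (m) (m))) (u (s (r) (m) (r)) (s (r) (m) (r)))) (p (s (p (m)) (s (r) (u (m) (m)) (r)) (k (r)))))  →  (s (r) (t (s (r) (s (r) (m) (r)) (r)) (t (s (r) (m) (r)) (t (m) (m) (m)) (t (m) (m) (m))) (u (s (r) (m) (r)) (s (r) (m) (r)))) (p (s (p (m)) (s (r) (m) (r)) (k (r)))))
normal form: (s (r) (t (s (r) (s (r) (m) (r)) (r)) (t (s (r) (m) (r)) (t (m) (m) (m)) (t (m) (m) (m))) (u (s (r) (m) (r)) (s (r) (m) (r)))) (p (s (p (m)) (s (r) (m) (r)) (k (r)))))

size = 42


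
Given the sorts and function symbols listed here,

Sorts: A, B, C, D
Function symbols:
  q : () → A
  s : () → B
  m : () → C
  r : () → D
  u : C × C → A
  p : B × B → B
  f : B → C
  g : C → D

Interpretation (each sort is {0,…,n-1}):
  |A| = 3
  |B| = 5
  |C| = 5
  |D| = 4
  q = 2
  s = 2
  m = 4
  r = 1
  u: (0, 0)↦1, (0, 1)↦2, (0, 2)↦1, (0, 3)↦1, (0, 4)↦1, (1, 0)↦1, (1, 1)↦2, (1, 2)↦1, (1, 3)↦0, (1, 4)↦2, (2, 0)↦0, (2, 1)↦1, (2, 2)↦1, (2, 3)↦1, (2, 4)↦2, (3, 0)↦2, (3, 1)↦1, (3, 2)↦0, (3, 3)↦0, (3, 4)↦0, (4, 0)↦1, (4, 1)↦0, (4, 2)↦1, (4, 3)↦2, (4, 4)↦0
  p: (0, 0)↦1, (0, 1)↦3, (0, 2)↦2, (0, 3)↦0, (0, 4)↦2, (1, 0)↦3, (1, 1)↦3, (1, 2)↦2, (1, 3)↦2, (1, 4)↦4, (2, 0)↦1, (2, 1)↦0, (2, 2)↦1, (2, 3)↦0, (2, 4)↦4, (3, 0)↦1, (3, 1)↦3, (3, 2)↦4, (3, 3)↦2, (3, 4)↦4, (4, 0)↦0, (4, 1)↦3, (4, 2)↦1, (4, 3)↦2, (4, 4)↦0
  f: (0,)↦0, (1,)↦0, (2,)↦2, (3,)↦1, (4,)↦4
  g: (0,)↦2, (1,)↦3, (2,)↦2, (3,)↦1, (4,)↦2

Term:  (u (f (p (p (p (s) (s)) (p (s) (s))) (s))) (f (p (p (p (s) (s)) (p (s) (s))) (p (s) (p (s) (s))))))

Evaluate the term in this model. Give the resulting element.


value = 1

  s = 2
  s = 2
  (p (s) (s)) = p(2, 2) = 1
  s = 2
  s = 2
  (p (s) (s)) = p(2, 2) = 1
  (p (p (s) (s)) (p (s) (s))) = p(1, 1) = 3
  s = 2
  (p (p (p (s) (s)) (p (s) (s))) (s)) = p(3, 2) = 4
  (f (p (p (p (s) (s)) (p (s) (s))) (s))) = f(4,) = 4
  s = 2
  s = 2
  (p (s) (s)) = p(2, 2) = 1
  s = 2
  s = 2
  (p (s) (s)) = p(2, 2) = 1
  (p (p (s) (s)) (p (s) (s))) = p(1, 1) = 3
  s = 2
  s = 2
  s = 2
  (p (s) (s)) = p(2, 2) = 1
  (p (s) (p (s) (s))) = p(2, 1) = 0
  (p (p (p (s) (s)) (p (s) (s))) (p (s) (p (s) (s)))) = p(3, 0) = 1
  (f (p (p (p (s) (s)) (p (s) (s))) (p (s) (p (s) (s))))) = f(1,) = 0
  (u (f (p (p (p (s) (s)) (p (s) (s))) (s))) (f (p (p (p (s) (s)) (p (s) (s))) (p (s) (p (s) (s)))))) = u(4, 0) = 1


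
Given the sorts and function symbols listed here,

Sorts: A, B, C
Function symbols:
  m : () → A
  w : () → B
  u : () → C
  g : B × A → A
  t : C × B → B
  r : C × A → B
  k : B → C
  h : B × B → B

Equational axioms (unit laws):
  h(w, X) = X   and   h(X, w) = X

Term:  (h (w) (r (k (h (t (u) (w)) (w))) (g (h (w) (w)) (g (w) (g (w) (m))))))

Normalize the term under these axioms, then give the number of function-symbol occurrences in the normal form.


1. (h (w) (r (k (h (t (u) (w)) (w))) (g (h (w) (w)) (g (w) (g (w) (m))))))  →  (r (k (h (t (u) (w)) (w))) (g (h (w) (w)) (g (w) (g (w) (m)))))
2. (r (k (h (t (u) (w)) (w))) (g (h (w) (w)) (g (w) (g (w) (m)))))  →  (r (k (t (u) (w))) (g (h (w) (w)) (g (w) (g (w) (m)))))
3. (r (k (t (u) (w))) (g (h (w) (w)) (g (w) (g (w) (m)))))  →  (r (k (t (u) (w))) (g (w) (g (w) (g (w) (m)))))
normal form: (r (k (t (u) (w))) (g (w) (g (w) (g (w) (m)))))

size = 12


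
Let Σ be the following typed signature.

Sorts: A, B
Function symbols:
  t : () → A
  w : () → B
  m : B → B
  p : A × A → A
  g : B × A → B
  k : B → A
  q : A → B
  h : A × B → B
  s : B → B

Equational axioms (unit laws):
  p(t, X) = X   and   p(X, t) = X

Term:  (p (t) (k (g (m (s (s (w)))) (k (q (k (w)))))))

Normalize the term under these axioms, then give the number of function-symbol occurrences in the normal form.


size = 10

1. (p (t) (k (g (m (s (s (w)))) (k (q (k (w)))))))  →  (k (g (m (s (s (w)))) (k (q (k (w))))))
normal form: (k (g (m (s (s (w)))) (k (q (k (w))))))


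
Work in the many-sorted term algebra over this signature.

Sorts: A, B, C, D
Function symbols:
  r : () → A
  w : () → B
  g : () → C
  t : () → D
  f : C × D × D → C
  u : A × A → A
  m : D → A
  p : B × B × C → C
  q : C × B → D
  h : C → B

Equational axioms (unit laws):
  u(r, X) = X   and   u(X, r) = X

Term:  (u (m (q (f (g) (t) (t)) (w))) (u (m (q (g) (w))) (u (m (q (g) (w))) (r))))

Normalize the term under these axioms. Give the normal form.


normal form = (u (m (q (f (g) (t) (t)) (w))) (u (m (q (g) (w))) (m (q (g) (w)))))

1. (u (m (q (f (g) (t) (t)) (w))) (u (m (q (g) (w))) (u (m (q (g) (w))) (r))))  →  (u (m (q (f (g) (t) (t)) (w))) (u (m (q (g) (w))) (m (q (g) (w)))))


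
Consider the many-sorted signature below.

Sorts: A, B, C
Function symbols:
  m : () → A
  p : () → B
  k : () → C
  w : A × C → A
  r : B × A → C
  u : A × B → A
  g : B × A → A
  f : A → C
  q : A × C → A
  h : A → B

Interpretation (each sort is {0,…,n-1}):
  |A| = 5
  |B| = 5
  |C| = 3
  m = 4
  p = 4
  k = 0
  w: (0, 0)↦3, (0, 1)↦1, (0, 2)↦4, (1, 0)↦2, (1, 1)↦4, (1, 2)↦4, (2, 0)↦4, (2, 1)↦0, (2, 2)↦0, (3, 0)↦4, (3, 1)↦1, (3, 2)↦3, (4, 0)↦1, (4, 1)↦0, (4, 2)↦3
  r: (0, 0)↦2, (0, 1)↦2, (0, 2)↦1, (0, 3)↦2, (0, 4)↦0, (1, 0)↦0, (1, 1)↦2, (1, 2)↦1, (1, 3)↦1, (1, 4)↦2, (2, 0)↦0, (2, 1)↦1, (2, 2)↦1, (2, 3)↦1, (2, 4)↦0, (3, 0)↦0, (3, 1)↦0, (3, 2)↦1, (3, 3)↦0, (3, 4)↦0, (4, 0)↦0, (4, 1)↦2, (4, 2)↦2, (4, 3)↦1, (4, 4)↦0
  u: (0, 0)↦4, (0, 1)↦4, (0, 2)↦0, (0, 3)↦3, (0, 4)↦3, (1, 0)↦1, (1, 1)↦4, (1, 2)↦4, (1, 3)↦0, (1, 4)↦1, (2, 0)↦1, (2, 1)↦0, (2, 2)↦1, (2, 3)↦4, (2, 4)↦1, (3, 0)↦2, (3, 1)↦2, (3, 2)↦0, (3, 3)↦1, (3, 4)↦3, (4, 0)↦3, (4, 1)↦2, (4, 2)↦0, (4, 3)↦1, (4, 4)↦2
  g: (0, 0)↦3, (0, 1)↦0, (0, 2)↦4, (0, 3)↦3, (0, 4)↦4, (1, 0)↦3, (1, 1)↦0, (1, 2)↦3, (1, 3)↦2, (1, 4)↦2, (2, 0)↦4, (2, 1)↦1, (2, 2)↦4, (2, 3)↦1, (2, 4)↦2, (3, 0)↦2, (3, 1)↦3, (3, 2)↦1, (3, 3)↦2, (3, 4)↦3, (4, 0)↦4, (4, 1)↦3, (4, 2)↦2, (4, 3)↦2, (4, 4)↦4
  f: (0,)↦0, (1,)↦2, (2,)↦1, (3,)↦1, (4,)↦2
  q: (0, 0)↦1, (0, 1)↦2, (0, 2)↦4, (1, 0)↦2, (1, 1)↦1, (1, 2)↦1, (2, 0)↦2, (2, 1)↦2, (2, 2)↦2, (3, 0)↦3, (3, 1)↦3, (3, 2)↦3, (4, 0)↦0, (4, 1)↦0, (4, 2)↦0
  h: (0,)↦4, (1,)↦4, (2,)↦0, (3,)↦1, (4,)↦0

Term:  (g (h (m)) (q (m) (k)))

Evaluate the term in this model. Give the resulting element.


  m = 4
  (h (m)) = h(4,) = 0
  m = 4
  k = 0
  (q (m) (k)) = q(4, 0) = 0
  (g (h (m)) (q (m) (k))) = g(0, 0) = 3

value = 3


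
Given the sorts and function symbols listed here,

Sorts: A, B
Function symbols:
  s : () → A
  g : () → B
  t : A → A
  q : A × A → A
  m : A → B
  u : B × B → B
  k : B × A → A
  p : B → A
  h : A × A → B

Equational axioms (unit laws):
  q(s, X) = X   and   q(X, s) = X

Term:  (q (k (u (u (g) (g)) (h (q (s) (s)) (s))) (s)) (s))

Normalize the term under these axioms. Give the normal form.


normal form = (k (u (u (g) (g)) (h (s) (s))) (s))

1. (q (k (u (u (g) (g)) (h (q (s) (s)) (s))) (s)) (s))  →  (k (u (u (g) (g)) (h (q (s) (s)) (s))) (s))
2. (k (u (u (g) (g)) (h (q (s) (s)) (s))) (s))  →  (k (u (u (g) (g)) (h (s) (s))) (s))


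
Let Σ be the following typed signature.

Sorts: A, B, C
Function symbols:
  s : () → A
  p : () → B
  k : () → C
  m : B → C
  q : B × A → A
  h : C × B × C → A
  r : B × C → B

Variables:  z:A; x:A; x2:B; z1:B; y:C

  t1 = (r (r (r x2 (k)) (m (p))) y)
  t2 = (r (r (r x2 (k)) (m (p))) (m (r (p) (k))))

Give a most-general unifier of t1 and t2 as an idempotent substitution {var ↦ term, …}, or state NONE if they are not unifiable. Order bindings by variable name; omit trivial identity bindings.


{y ↦ (m (r (p) (k)))}


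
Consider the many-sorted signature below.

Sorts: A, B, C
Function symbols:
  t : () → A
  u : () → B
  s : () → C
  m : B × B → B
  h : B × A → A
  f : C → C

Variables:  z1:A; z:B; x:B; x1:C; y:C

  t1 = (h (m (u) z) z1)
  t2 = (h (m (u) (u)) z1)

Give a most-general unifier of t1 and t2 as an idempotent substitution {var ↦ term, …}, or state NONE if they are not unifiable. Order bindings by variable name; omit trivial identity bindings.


{z ↦ (u)}


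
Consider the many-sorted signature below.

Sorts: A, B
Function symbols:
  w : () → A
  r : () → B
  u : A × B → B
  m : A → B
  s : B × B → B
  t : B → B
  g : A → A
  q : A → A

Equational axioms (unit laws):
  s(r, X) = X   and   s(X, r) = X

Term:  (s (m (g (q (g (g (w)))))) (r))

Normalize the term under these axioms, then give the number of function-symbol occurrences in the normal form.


1. (s (m (g (q (g (g (w)))))) (r))  →  (m (g (q (g (g (w))))))
normal form: (m (g (q (g (g (w))))))

size = 6


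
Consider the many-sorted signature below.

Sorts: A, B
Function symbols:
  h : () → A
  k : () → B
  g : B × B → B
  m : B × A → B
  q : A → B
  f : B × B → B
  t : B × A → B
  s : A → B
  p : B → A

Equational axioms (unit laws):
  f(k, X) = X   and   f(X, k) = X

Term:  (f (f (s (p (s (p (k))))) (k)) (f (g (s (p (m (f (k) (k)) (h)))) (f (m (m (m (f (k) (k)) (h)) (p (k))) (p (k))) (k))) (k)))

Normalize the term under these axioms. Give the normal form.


normal form = (f (s (p (s (p (k))))) (g (s (p (m (k) (h)))) (m (m (m (k) (h)) (p (k))) (p (k)))))

1. (f (f (s (p (s (p (k))))) (k)) (f (g (s (p (m (f (k) (k)) (h)))) (f (m (m (m (f (k) (k)) (h)) (p (k))) (p (k))) (k))) (k)))  →  (f (s (p (s (p (k))))) (f (g (s (p (m (f (k) (k)) (h)))) (f (m (m (m (f (k) (k)) (h)) (p (k))) (p (k))) (k))) (k)))
2. (f (s (p (s (p (k))))) (f (g (s (p (m (f (k) (k)) (h)))) (f (m (m (m (f (k) (k)) (h)) (p (k))) (p (k))) (k))) (k)))  →  (f (s (p (s (p (k))))) (g (s (p (m (f (k) (k)) (h)))) (f (m (m (m (f (k) (k)) (h)) (p (k))) (p (k))) (k))))
3. (f (s (p (s (p (k))))) (g (s (p (m (f (k) (k)) (h)))) (f (m (m (m (f (k) (k)) (h)) (p (k))) (p (k))) (k))))  →  (f (s (p (s (p (k))))) (g (s (p (m (k) (h)))) (f (m (m (m (f (k) (k)) (h)) (p (k))) (p (k))) (k))))
4. (f (s (p (s (p (k))))) (g (s (p (m (k) (h)))) (f (m (m (m (f (k) (k)) (h)) (p (k))) (p (k))) (k))))  →  (f (s (p (s (p (k))))) (g (s (p (m (k) (h)))) (m (m (m (f (k) (k)) (h)) (p (k))) (p (k)))))
5. (f (s (p (s (p (k))))) (g (s (p (m (k) (h)))) (m (m (m (f (k) (k)) (h)) (p (k))) (p (k)))))  →  (f (s (p (s (p (k))))) (g (s (p (m (k) (h)))) (m (m (m (k) (h)) (p (k))) (p (k)))))


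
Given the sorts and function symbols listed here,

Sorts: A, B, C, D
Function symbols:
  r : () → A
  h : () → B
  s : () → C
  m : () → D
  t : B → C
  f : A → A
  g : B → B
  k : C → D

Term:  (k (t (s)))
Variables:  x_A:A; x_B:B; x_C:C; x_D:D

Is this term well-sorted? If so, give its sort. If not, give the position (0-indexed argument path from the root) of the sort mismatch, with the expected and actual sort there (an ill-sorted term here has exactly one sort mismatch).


ill-sorted at position [0, 0]: expected B, got C

    (s) : C
  (t (s)) : ✗ arg 0 at [0, 0] has sort C, expected B


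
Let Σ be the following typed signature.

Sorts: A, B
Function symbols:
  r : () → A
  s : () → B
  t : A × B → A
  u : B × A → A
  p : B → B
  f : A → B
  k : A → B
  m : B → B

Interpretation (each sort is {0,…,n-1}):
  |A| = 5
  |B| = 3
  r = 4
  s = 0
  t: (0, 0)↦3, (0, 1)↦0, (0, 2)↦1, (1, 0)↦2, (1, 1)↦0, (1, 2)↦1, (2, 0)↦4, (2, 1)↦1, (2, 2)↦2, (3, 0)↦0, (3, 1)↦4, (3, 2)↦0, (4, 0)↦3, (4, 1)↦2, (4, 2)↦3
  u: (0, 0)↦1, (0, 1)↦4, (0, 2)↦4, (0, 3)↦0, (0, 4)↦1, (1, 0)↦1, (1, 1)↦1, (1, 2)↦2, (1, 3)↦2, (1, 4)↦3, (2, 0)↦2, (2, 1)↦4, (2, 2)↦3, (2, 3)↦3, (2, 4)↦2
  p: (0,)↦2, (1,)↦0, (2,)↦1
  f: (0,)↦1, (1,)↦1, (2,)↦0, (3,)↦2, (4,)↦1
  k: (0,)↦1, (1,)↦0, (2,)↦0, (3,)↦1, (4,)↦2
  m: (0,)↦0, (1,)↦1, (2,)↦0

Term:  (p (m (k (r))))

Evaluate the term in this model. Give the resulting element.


  r = 4
  (k (r)) = k(4,) = 2
  (m (k (r))) = m(2,) = 0
  (p (m (k (r)))) = p(0,) = 2

value = 2


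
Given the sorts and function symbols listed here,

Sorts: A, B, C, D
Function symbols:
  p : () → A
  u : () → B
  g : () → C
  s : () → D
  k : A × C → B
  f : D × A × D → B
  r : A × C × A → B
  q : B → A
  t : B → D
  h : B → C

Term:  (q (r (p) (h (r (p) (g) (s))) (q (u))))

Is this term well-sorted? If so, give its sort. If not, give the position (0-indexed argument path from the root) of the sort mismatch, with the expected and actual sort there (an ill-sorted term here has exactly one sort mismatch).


    (p) : A
        (p) : A
        (g) : C
        (s) : D
      (r (p) (g) (s)) : ✗ arg 2 at [0, 1, 0, 2] has sort D, expected A
      (u) : B
    (q (u)) : A

ill-sorted at position [0, 1, 0, 2]: expected A, got D


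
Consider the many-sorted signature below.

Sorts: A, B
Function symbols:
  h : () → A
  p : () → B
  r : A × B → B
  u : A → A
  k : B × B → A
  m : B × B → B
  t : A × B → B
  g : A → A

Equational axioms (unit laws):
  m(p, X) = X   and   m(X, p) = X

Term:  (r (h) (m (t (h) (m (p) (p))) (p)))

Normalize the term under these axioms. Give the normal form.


normal form = (r (h) (t (h) (p)))

1. (r (h) (m (t (h) (m (p) (p))) (p)))  →  (r (h) (t (h) (m (p) (p))))
2. (r (h) (t (h) (m (p) (p))))  →  (r (h) (t (h) (p)))


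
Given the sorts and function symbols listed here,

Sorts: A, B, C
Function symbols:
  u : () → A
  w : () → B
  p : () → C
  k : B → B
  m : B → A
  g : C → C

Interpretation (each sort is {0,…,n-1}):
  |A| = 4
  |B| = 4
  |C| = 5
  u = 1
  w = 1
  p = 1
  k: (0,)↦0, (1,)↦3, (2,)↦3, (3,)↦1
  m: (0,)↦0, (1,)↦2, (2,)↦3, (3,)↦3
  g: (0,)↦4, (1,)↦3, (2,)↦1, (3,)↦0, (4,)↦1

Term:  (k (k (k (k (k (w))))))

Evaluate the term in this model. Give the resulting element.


  w = 1
  (k (w)) = k(1,) = 3
  (k (k (w))) = k(3,) = 1
  (k (k (k (w)))) = k(1,) = 3
  (k (k (k (k (w))))) = k(3,) = 1
  (k (k (k (k (k (w)))))) = k(1,) = 3

value = 3


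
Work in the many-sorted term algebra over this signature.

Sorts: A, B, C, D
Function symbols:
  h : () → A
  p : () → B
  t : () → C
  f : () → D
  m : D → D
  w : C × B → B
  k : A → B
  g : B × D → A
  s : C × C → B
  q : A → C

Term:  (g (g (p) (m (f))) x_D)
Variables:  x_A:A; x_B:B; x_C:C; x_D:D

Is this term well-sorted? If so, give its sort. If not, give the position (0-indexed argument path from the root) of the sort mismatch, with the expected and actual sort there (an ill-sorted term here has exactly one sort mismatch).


ill-sorted at position [0]: expected B, got A

    (p) : B
      (f) : D
    (m (f)) : D
  (g (p) (m (f))) : A
  x_D : D
(g (g (p) (m (f))) x_D) : ✗ arg 0 at [0] has sort A, expected B


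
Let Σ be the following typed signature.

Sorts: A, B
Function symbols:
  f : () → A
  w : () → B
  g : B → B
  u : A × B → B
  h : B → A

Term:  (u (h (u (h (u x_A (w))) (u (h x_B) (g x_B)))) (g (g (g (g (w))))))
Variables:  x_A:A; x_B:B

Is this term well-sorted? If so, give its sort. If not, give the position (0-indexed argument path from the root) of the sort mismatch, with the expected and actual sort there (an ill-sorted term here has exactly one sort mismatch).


well-sorted; sort = B

          x_A : A
          (w) : B
        (u x_A (w)) : B
      (h (u x_A (w))) : A
          x_B : B
        (h x_B) : A
          x_B : B
        (g x_B) : B
      (u (h x_B) (g x_B)) : B
    (u (h (u x_A (w))) (u (h x_B) (g x_B))) : B
  (h (u (h (u x_A (w))) (u (h x_B) (g x_B)))) : A
          (w) : B
        (g (w)) : B
      (g (g (w))) : B
    (g (g (g (w)))) : B
  (g (g (g (g (w))))) : B
(u (h (u (h (u x_A (w))) (u (h x_B) (g x_B)))) (g (g (g (g (w)))))) : B


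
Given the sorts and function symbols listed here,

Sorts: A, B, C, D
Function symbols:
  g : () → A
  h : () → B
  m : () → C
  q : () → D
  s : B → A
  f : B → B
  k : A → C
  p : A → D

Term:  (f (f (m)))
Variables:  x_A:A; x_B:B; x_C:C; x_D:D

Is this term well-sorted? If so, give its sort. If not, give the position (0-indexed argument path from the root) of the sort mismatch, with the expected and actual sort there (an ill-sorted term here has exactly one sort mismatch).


    (m) : C
  (f (m)) : ✗ arg 0 at [0, 0] has sort C, expected B

ill-sorted at position [0, 0]: expected B, got C
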